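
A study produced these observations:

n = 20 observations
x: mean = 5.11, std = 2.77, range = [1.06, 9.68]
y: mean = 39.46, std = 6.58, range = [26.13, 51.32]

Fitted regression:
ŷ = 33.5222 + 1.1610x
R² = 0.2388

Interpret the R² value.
About 23.88% of the variability in y is accounted for by the regression on x (R² = 0.2388) — a weak linear fit.

R² (coefficient of determination) measures the proportion of variance in y explained by the regression model.

Here R² = 0.2388:
- Explained: 23.88% of the variation in y
- Unexplained (residual): 100% − 23.88% = 76.12%
- Rule of thumb (below 0.3 weak; 0.3 to below 0.7 moderate; 0.7 and above strong) → weak

Note: R² says nothing about causation, and a high R² does not by itself mean the linear form is appropriate — check the residuals.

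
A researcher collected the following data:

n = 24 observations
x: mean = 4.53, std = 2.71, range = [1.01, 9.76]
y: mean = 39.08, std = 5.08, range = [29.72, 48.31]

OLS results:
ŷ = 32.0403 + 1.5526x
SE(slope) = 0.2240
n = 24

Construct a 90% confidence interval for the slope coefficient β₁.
The 90% CI for β₁ is (1.1680, 1.9372)

Confidence interval for the slope:

The 90% CI for β₁ is: β̂₁ ± t*(α/2, n-2) × SE(β̂₁)

Step 1: Find critical t-value
- Confidence level = 0.9
- Degrees of freedom = n - 2 = 24 - 2 = 22
- t*(α/2, 22) = 1.7171

Step 2: Calculate margin of error
Margin = 1.7171 × 0.2240 = 0.3846

Step 3: Construct interval
CI = 1.5526 ± 0.3846
CI = (1.1680, 1.9372)

Interpretation: each one-unit increase in x is associated with a change in mean y of between 1.1680 and 1.9372, with 90% confidence.
Both endpoints are positive, so the data support a genuinely positive slope at this confidence level.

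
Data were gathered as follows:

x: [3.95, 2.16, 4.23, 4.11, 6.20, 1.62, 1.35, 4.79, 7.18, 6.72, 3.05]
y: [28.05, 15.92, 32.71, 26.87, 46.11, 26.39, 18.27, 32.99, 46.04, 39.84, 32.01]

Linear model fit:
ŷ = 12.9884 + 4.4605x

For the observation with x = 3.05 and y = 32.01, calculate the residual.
Residual = 5.4171

The residual is the difference between the actual value and the predicted value:

Residual = y - ŷ

Step 1: Calculate predicted value
ŷ = 12.9884 + 4.4605 × 3.05
ŷ = 26.5929

Step 2: Calculate residual
Residual = 32.01 - 26.5929
Residual = 5.4171

The residual is positive, so the observed y = 32.01 sits above the regression line (the line underestimates it by 5.4171).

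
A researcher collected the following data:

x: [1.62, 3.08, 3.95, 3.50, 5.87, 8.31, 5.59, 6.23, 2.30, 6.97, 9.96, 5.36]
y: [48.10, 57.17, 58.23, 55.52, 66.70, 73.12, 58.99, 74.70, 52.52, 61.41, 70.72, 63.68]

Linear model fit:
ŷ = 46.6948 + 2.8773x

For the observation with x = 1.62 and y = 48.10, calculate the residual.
Residual = -3.2560

The residual is the difference between the actual value and the predicted value:

Residual = y - ŷ

Step 1: Calculate predicted value
ŷ = 46.6948 + 2.8773 × 1.62
ŷ = 51.3560

Step 2: Calculate residual
Residual = 48.10 - 51.3560
Residual = -3.2560

Sign check: y < ŷ, so the point is below the line and the fit overestimates here.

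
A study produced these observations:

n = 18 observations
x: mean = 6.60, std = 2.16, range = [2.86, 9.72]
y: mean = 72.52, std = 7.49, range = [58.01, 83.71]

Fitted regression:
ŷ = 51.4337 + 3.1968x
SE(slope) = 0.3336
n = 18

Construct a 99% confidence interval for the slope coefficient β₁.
The 99% CI for β₁ is (2.2224, 4.1712)

Confidence interval for the slope:

The 99% CI for β₁ is: β̂₁ ± t*(α/2, n-2) × SE(β̂₁)

Step 1: Find critical t-value
- Confidence level = 0.99
- Degrees of freedom = n - 2 = 18 - 2 = 16
- t*(α/2, 16) = 2.9208

Step 2: Calculate margin of error
Margin = 2.9208 × 0.3336 = 0.9744

Step 3: Construct interval
CI = 3.1968 ± 0.9744
CI = (2.2224, 4.1712)

Interpretation: We are 99% confident that the true slope β₁ lies between 2.2224 and 4.1712.
Since 0 is outside the interval, a two-sided test at α = 0.01 would reject H₀: β₁ = 0.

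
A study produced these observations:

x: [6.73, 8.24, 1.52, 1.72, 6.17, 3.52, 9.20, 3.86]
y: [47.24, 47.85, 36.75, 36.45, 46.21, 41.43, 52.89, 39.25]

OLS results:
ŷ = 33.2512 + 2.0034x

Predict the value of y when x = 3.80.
ŷ = 40.8641

To predict y for x = 3.80, substitute into the regression equation:

ŷ = 33.2512 + 2.0034 × 3.80
ŷ = 33.2512 + 7.6129
ŷ = 40.8641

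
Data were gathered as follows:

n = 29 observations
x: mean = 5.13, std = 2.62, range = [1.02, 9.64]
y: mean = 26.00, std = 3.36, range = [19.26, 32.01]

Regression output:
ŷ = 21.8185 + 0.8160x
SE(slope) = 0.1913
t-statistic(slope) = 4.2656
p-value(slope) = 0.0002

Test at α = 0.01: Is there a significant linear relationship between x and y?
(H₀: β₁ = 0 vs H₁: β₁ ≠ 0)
Since p-value = 0.0002 < α = 0.01, reject H₀ — the slope is significantly different from 0.

Hypothesis test for the slope coefficient:

H₀: β₁ = 0 (no linear relationship)
H₁: β₁ ≠ 0 (linear relationship exists)

Test statistic: t = β̂₁ / SE(β̂₁) = 0.8160 / 0.1913 = 4.2656

The p-value (0.0002) is the probability, under H₀, of a t-statistic at least as extreme as |t| = 4.2656 (two-sided, df = n − 2 = 27).

Decision rule: reject H₀ if p-value < α.
p-value = 0.0002 < α = 0.01 → reject H₀.

Conclusion: the linear association between x and y is significant at the 1% level.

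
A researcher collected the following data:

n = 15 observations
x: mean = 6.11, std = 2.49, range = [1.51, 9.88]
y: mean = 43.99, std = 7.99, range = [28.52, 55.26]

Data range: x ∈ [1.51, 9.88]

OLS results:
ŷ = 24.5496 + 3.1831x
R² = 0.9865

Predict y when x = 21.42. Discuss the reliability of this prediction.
ŷ = 92.7316 (extrapolation — x = 21.42 lies outside [1.51, 9.88], so reliability is low).

Prediction calculation:
ŷ = 24.5496 + 3.1831 × 21.42
ŷ = 92.7316

Reliability:
- Data range: x ∈ [1.51, 9.88]
- Prediction point: x = 21.42 is 11.54 units above the observed range → this is EXTRAPOLATION, not interpolation

Why that matters here:
- There are no observations near this x to validate the fitted line there
- Real relationships often flatten, saturate, or turn nonlinear at extremes
- The linear relationship may not hold outside the observed range

The R² = 0.9865 only validates the fit within [1.51, 9.88]; treat ŷ = 92.7316 with caution.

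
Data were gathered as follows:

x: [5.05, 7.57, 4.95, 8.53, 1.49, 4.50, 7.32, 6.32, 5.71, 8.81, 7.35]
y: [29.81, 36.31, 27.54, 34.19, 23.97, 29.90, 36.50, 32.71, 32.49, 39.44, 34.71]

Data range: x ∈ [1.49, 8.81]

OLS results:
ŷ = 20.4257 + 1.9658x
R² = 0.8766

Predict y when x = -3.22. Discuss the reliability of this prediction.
ŷ = 14.0958 (extrapolation — x = -3.22 lies outside [1.49, 8.81], so reliability is low).

Prediction calculation:
ŷ = 20.4257 + 1.9658 × (-3.22)
ŷ = 14.0958

Reliability:
- Data range: x ∈ [1.49, 8.81]
- Prediction point: x = -3.22 is 4.71 units below the observed range → this is EXTRAPOLATION, not interpolation

Why that matters here:
- There are no observations near this x to validate the fitted line there
- Real relationships often flatten, saturate, or turn nonlinear at extremes
- R² describes fit only over the sampled x values; it says nothing about behaviour beyond them

The R² = 0.8766 only validates the fit within [1.49, 8.81]; treat ŷ = 14.0958 with caution.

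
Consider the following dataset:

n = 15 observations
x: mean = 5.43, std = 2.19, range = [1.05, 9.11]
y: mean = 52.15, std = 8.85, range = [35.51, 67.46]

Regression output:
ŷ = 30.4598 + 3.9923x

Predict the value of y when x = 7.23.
ŷ = 59.3241

x = 7.23 lies inside the observed range [1.05, 9.11], so the fitted equation applies directly:

ŷ = 30.4598 + 3.9923 × 7.23
ŷ = 30.4598 + 28.8643
ŷ = 59.3241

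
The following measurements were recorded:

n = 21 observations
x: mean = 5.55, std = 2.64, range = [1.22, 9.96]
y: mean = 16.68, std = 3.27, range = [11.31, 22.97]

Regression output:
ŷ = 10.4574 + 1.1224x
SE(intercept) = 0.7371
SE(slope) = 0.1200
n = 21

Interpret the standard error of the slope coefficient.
SE(β̂₁) = 0.1200 is the estimated standard deviation of the slope estimate across repeated samples; relative to β̂₁ = 1.1224 that is 10.7%, a precise estimate.

SE(β̂₁) = 0.1200 says: if we drew many samples of n = 21 from the same population and refit each time, the fitted slopes would scatter with a standard deviation of roughly 0.1200 around the true β₁.

Relative precision:
- SE / |β̂₁| = 0.1200 / 1.1224 = 10.7%
- Rule of thumb (under 20%: precise; 20% to under 50%: moderately precise; 50% or more: imprecise) → precise

Link to interval estimation: a confidence interval for β₁ is β̂₁ ± t* × 0.1200, so SE sets the half-width per unit of t*.

What drives SE(β̂₁): wider spread of x values → smaller SE; larger n (here n = 21) → smaller SE; more residual scatter → larger SE.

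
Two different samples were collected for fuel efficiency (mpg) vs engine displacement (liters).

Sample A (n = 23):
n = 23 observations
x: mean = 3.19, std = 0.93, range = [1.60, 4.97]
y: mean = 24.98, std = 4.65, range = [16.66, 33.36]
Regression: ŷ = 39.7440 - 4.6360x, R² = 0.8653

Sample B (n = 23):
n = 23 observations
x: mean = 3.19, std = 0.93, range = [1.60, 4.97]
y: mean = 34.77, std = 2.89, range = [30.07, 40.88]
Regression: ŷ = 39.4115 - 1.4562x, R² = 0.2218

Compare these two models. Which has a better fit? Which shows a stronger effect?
Model A has the better fit (R² = 0.8653 vs 0.2218). Model A shows the stronger effect (|β₁| = 4.6360 vs 1.4562).

Model Comparison:

Fit — compare R²:
- Model A: R² = 0.8653 → 86.53% of variance in fuel efficiency explained
- Model B: R² = 0.2218 → 22.18% of variance in fuel efficiency explained
- 0.8653 > 0.2218 → Model A has the better fit

Strength of effect — compare |β₁|:
- Model A: β₁ = -4.6360 → predicted fuel efficiency falls 4.6360 mpg per additional liter of engine displacement
- Model B: β₁ = -1.4562 → predicted fuel efficiency falls 1.4562 mpg per additional liter of engine displacement
- |-4.6360| > |-1.4562| → Model A shows the stronger marginal effect

Notes:
- A steeper slope doesn't make a better model if the scatter around the line is large.
- R² measures how tightly points cluster around the line; β₁ measures how steep the line is — they answer different questions.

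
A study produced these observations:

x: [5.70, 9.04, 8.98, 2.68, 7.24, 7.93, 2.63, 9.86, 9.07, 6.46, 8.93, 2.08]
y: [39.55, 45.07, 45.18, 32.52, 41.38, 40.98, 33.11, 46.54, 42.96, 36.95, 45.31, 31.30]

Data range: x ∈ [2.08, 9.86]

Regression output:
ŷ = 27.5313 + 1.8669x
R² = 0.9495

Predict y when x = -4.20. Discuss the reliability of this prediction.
The equation gives ŷ = 19.6903; however x = -4.20 is 6.28 units below the observed range, so this extrapolated value should not be trusted.

Prediction calculation:
ŷ = 27.5313 + 1.8669 × (-4.20)
ŷ = 19.6903

Reliability:
- Data range: x ∈ [2.08, 9.86]
- Prediction point: x = -4.20 is 6.28 units below the observed range → this is EXTRAPOLATION, not interpolation

Why that matters here:
- There are no observations near this x to validate the fitted line there
- Real relationships often flatten, saturate, or turn nonlinear at extremes

Report the number if required, but flag clearly that it is an extrapolation.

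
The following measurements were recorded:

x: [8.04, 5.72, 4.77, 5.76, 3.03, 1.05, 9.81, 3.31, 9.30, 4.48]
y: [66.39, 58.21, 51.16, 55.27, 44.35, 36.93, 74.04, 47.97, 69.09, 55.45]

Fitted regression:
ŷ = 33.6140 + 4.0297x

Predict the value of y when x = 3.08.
ŷ = 46.0255

To predict y for x = 3.08, substitute into the regression equation:

ŷ = 33.6140 + 4.0297 × 3.08
ŷ = 33.6140 + 12.4115
ŷ = 46.0255

This is a point prediction; actual observations scatter around it by roughly the residual standard deviation.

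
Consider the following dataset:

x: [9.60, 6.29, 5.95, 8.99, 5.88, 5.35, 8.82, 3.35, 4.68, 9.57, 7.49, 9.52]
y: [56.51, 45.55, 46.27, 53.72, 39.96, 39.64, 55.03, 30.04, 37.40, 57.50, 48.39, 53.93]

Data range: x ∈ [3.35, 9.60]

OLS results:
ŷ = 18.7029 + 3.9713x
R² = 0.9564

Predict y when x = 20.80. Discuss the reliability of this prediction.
The equation gives ŷ = 101.3059; however x = 20.80 is 11.20 units above the observed range, so this extrapolated value should not be trusted.

Prediction calculation:
ŷ = 18.7029 + 3.9713 × 20.80
ŷ = 101.3059

Reliability:
- Data range: x ∈ [3.35, 9.60]
- Prediction point: x = 20.80 is 11.20 units above the observed range → this is EXTRAPOLATION, not interpolation

Why that matters here:
- Real relationships often flatten, saturate, or turn nonlinear at extremes
- The linear relationship may not hold outside the observed range

A defensible statement: 'if the linear trend continued to x = 20.80, y would be about 101.3059' — the premise is untested.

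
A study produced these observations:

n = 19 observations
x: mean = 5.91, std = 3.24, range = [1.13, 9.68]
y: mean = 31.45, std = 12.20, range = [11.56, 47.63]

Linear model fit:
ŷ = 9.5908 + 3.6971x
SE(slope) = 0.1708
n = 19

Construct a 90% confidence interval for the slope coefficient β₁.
The 90% CI for β₁ is (3.4000, 3.9942)

Confidence interval for the slope:

The 90% CI for β₁ is: β̂₁ ± t*(α/2, n-2) × SE(β̂₁)

Step 1: Find critical t-value
- Confidence level = 0.9
- Degrees of freedom = n - 2 = 19 - 2 = 17
- t*(α/2, 17) = 1.7396

Step 2: Calculate margin of error
Margin = 1.7396 × 0.1708 = 0.2971

Step 3: Construct interval
CI = 3.6971 ± 0.2971
CI = (3.4000, 3.9942)

Interpretation: We are 90% confident that the true slope β₁ lies between 3.4000 and 3.9942.
Both endpoints are positive, so the data support a genuinely positive slope at this confidence level.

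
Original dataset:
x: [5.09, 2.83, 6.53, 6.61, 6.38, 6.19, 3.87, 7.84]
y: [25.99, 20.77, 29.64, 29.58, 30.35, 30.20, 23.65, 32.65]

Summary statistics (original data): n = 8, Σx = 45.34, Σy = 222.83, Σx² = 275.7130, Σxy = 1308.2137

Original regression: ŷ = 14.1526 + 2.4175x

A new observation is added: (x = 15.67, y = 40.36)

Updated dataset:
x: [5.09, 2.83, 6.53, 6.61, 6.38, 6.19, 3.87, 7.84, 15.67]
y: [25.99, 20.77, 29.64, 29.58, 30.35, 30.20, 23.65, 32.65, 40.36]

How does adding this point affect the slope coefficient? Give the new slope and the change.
The slope changes from 2.4175 to 1.4535 (change of -0.9640, or -39.9%).

The new point has HIGH LEVERAGE: x = 15.67 is far from the original mean x̄ = 45.34/8 ≈ 5.67 (original range [2.83, 7.84]).

Step 1: Update the sums with the new point (n goes from 8 to 9)
Σx  = 45.34 + 15.67 = 61.01
Σy  = 222.83 + 40.36 = 263.19
Σx² = 275.7130 + 15.67² = 275.7130 + 245.5489 = 521.2619
Σxy = 1308.2137 + 15.67×40.36 = 1308.2137 + 632.4412 = 1940.6549

Step 2: Recompute the slope with b₁ = (nΣxy − ΣxΣy) / (nΣx² − (Σx)²)
Numerator   = 9×1940.6549 − 61.01×263.19 = 17465.8941 − 16057.2219 = 1408.6722
Denominator = 9×521.2619 − 61.01² = 4691.3571 − 3722.2201 = 969.1370
b₁(new) = 1408.6722 / 969.1370 = 1.4535

(Same formula on the original sums: (8×1308.2137 − 45.34×222.83) / (8×275.7130 − 45.34²) = 362.5974 / 149.9884 = 2.4175, matching the given fit.)

Step 3: Change in slope
Δβ₁ = 1.4535 − 2.4175 = -0.9640
Relative change = -0.9640 / 2.4175 × 100% = -39.9%
→ the slope decreases when the point is added.

Because the point sits below the extension of the original line at a high-leverage x, it tilts the fit down.
In practice: investigate whether it comes from the same population as the rest of the sample.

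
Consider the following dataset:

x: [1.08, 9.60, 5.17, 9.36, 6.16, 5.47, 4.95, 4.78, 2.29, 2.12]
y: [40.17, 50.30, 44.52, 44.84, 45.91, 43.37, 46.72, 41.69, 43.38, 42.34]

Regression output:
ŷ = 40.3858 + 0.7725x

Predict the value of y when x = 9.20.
ŷ = 47.4928

x = 9.20 lies inside the observed range [1.08, 9.60], so the fitted equation applies directly:

ŷ = 40.3858 + 0.7725 × 9.20
ŷ = 40.3858 + 7.1070
ŷ = 47.4928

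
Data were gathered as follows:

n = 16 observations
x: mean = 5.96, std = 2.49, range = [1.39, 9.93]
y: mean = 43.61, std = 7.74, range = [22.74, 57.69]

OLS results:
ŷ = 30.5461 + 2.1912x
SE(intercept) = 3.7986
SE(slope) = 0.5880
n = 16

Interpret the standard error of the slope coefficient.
SE(β̂₁) = 0.5880 is the estimated standard deviation of the slope estimate across repeated samples; relative to β̂₁ = 2.1912 that is 26.8%, a moderately precise estimate.

SE(β̂₁) = 0.5880 says: if we drew many samples of n = 16 from the same population and refit each time, the fitted slopes would scatter with a standard deviation of roughly 0.5880 around the true β₁.

Relative precision:
- SE / |β̂₁| = 0.5880 / 2.1912 = 26.8%
- Rule of thumb (under 20%: precise; 20% to under 50%: moderately precise; 50% or more: imprecise) → moderately precise

Rough 95% range (±2 SE): 2.1912 ± 1.1760 → (1.0152, 3.3672).

What drives SE(β̂₁): larger n (here n = 16) → smaller SE.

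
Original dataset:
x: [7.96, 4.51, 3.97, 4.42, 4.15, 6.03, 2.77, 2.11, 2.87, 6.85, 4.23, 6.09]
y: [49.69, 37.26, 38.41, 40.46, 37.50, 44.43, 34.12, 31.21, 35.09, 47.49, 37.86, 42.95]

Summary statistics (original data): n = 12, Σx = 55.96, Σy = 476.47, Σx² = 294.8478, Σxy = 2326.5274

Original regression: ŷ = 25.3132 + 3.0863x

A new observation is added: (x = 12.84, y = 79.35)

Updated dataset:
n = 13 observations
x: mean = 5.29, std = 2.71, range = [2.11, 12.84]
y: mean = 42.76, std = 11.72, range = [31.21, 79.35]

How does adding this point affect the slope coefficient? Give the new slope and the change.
The slope changes from 3.0863 to 4.2238 (change of +1.1375, or +36.9%).

The new point has HIGH LEVERAGE: x = 12.84 is far from the original mean x̄ = 55.96/12 ≈ 4.66 (original range [2.11, 7.96]).

Step 1: Update the sums with the new point (n goes from 12 to 13)
Σx  = 55.96 + 12.84 = 68.80
Σy  = 476.47 + 79.35 = 555.82
Σx² = 294.8478 + 12.84² = 294.8478 + 164.8656 = 459.7134
Σxy = 2326.5274 + 12.84×79.35 = 2326.5274 + 1018.8540 = 3345.3814

Step 2: Recompute the slope with b₁ = (nΣxy − ΣxΣy) / (nΣx² − (Σx)²)
Numerator   = 13×3345.3814 − 68.80×555.82 = 43489.9582 − 38240.4160 = 5249.5422
Denominator = 13×459.7134 − 68.80² = 5976.2742 − 4733.4400 = 1242.8342
b₁(new) = 5249.5422 / 1242.8342 = 4.2238

(Same formula on the original sums: (12×2326.5274 − 55.96×476.47) / (12×294.8478 − 55.96²) = 1255.0676 / 406.6520 = 3.0863, matching the given fit.)

Step 3: Change in slope
Δβ₁ = 4.2238 − 3.0863 = +1.1375
Relative change = +1.1375 / 3.0863 × 100% = +36.9%
→ the slope increases when the point is added.

Because the point sits above the extension of the original line at a high-leverage x, it tilts the fit up.
In practice: examine leverage (hᵢ) and Cook's distance rather than deleting it automatically.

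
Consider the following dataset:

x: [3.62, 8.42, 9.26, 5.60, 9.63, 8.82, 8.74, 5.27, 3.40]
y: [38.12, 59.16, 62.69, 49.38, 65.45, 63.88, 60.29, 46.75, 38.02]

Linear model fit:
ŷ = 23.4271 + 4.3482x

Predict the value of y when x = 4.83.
ŷ = 44.4289

x = 4.83 lies inside the observed range [3.40, 9.63], so the fitted equation applies directly:

ŷ = 23.4271 + 4.3482 × 4.83
ŷ = 23.4271 + 21.0018
ŷ = 44.4289

This is the fitted mean response at that x — an individual observation would come with a wider prediction interval.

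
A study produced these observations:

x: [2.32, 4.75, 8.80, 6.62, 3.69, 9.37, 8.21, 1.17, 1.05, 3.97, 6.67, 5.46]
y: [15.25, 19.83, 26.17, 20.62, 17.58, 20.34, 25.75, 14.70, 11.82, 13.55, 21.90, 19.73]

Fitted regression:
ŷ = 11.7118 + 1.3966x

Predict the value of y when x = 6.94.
ŷ = 21.4042

To predict y for x = 6.94, substitute into the regression equation:

ŷ = 11.7118 + 1.3966 × 6.94
ŷ = 11.7118 + 9.6924
ŷ = 21.4042

This is the fitted mean response at that x — an individual observation would come with a wider prediction interval.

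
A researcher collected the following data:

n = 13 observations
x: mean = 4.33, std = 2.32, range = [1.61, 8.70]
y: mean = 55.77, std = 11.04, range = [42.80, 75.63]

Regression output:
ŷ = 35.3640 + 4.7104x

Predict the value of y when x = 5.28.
ŷ = 60.2349

To predict y for x = 5.28, substitute into the regression equation:

ŷ = 35.3640 + 4.7104 × 5.28
ŷ = 35.3640 + 24.8709
ŷ = 60.2349

This is the fitted mean response at that x — an individual observation would come with a wider prediction interval.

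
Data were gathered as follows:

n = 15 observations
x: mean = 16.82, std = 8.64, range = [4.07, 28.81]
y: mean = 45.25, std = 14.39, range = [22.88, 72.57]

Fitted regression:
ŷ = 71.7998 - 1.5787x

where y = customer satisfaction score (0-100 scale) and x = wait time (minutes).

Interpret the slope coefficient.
On average, satisfaction score is about 1.5787 points lower for every extra minute of wait time.

The slope β₁ = -1.5787 gives the rate at which the fitted satisfaction score changes with wait time.

Interpretation:
- Wait time up by 1 minute → predicted satisfaction score decreases by 1.5787 points
- The effect is assumed constant over the observed range of x (linearity)
- The sign (−) gives the direction; the magnitude 1.5787 gives the size of the effect per minute

(β₀ = 71.7998 is the fitted value at x = 0 and is not part of the slope interpretation.)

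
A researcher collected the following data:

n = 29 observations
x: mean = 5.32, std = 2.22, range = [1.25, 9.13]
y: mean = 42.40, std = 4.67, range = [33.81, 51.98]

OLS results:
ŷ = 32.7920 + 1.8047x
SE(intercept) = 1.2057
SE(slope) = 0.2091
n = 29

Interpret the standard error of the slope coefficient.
SE(slope) = 0.2091 measures the uncertainty in the estimated slope. The coefficient is estimated precisely (SE/|β̂₁| = 11.6%).

SE(β̂₁) = 0.2091 says: if we drew many samples of n = 29 from the same population and refit each time, the fitted slopes would scatter with a standard deviation of roughly 0.2091 around the true β₁.

Relative precision:
- SE / |β̂₁| = 0.2091 / 1.8047 = 11.6%
- Rule of thumb (under 20%: precise; 20% to under 50%: moderately precise; 50% or more: imprecise) → precise

Rough 95% range (±2 SE): 1.8047 ± 0.4182 → (1.3865, 2.2229).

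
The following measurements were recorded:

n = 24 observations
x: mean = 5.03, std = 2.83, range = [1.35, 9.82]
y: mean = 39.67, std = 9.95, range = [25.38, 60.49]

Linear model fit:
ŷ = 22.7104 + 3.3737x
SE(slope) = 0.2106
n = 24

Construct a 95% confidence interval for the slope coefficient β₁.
The 95% CI for β₁ is (2.9369, 3.8105)

Confidence interval for the slope:

The 95% CI for β₁ is: β̂₁ ± t*(α/2, n-2) × SE(β̂₁)

Step 1: Find critical t-value
- Confidence level = 0.95
- Degrees of freedom = n - 2 = 24 - 2 = 22
- t*(α/2, 22) = 2.0739

Step 2: Calculate margin of error
Margin = 2.0739 × 0.2106 = 0.4368

Step 3: Construct interval
CI = 3.3737 ± 0.4368
CI = (2.9369, 3.8105)

Interpretation: intervals built this way capture the true β₁ in 95% of repeated samples; here the plausible range for the per-unit effect of x on y is 2.9369 to 3.8105.
Since 0 is outside the interval, a two-sided test at α = 0.05 would reject H₀: β₁ = 0.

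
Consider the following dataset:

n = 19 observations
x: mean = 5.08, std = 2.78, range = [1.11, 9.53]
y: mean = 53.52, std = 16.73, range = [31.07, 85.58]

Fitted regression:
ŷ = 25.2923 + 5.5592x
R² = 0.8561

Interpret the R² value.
The model explains 85.61% of the variance in y (R² = 0.8561), leaving 14.39% unexplained; the fit is strong.

R² = 1 − SS_res/SS_tot compares the residual scatter to the total scatter of y about its mean.

Here R² = 0.8561:
- Explained: 85.61% of the variation in y
- Unexplained (residual): 100% − 85.61% = 14.39%
- Rule of thumb (below 0.3 weak; 0.3 to below 0.7 moderate; 0.7 and above strong) → strong

Note: R² never decreases when predictors are added, so it should not be used alone to compare models of different size.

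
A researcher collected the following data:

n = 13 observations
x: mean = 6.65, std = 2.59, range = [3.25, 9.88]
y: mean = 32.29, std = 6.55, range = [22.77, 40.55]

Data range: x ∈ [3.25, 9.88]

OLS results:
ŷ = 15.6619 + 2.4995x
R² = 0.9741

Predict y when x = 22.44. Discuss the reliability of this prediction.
ŷ = 71.7507 (extrapolation — x = 22.44 lies outside [3.25, 9.88], so reliability is low).

Prediction calculation:
ŷ = 15.6619 + 2.4995 × 22.44
ŷ = 71.7507

Reliability:
- Data range: x ∈ [3.25, 9.88]
- Prediction point: x = 22.44 is 12.56 units above the observed range → this is EXTRAPOLATION, not interpolation

Why that matters here:
- Real relationships often flatten, saturate, or turn nonlinear at extremes
- There are no observations near this x to validate the fitted line there

Report the number if required, but flag clearly that it is an extrapolation.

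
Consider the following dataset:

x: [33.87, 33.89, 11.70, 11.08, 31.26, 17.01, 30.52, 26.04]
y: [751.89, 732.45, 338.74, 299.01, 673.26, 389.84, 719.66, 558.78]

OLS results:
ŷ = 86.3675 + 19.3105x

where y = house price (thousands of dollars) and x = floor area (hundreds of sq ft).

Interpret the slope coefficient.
For each additional hundred sq ft of floor area, predicted house price increases by approximately 19.3105 thousand dollars.

β₁ = 19.3105 is the change in predicted house price (thousand dollars) per additional hundred sq ft of floor area.

Interpretation:
- Floor area up by 1 hundred sq ft → predicted house price increases by 19.3105 thousand dollars
- The effect is assumed constant over the observed range of x (linearity)

(β₀ = 86.3675 is the fitted value at x = 0 and is not part of the slope interpretation.)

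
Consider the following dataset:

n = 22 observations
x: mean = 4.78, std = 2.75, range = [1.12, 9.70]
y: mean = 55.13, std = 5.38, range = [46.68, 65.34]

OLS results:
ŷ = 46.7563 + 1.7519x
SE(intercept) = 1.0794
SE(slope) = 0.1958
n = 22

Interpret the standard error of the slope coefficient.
The slope 1.7519 is pinned down to within about ±0.1958 (one SE) by these data — relative uncertainty 11.2%, i.e. precise.

SE(β̂₁) = 0.1958 says: if we drew many samples of n = 22 from the same population and refit each time, the fitted slopes would scatter with a standard deviation of roughly 0.1958 around the true β₁.

Relative precision:
- SE / |β̂₁| = 0.1958 / 1.7519 = 11.2%
- Rule of thumb (under 20%: precise; 20% to under 50%: moderately precise; 50% or more: imprecise) → precise

Rough 95% range (±2 SE): 1.7519 ± 0.3916 → (1.3603, 2.1435).

What drives SE(β̂₁): wider spread of x values → smaller SE.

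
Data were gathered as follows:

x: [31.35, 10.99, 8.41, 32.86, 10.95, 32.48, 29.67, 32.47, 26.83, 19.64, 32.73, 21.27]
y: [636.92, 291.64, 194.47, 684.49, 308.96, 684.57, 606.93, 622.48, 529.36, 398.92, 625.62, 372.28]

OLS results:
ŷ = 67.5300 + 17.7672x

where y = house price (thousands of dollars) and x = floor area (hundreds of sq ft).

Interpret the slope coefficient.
On average, house price is about 17.7672 thousand dollars higher for every extra hundred sq ft of floor area.

β₁ = 17.7672 is the change in predicted house price (thousand dollars) per additional hundred sq ft of floor area.

Interpretation:
- Floor area up by 1 hundred sq ft → predicted house price increases by 17.7672 thousand dollars
- This is a linear approximation: the same per-unit change is assumed across the whole observed x range
- The sign (+) gives the direction; the magnitude 17.7672 gives the size of the effect per hundred sq ft

(β₀ = 67.5300 is the fitted value at x = 0 and is not part of the slope interpretation.)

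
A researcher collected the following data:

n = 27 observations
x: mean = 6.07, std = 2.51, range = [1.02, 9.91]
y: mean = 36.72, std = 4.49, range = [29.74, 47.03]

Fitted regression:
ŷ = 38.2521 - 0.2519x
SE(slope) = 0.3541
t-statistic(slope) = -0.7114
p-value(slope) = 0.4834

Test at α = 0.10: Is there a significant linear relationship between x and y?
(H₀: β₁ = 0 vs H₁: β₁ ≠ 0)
Fail to reject H₀: p-value = 0.4834 ≥ α = 0.10. The linear relationship is not significant at the 10% level.

Hypothesis test for the slope coefficient:

H₀: β₁ = 0 (no linear relationship)
H₁: β₁ ≠ 0 (linear relationship exists)

Test statistic: t = β̂₁ / SE(β̂₁) = -0.2519 / 0.3541 = -0.7114

The p-value (0.4834) is the probability, under H₀, of a t-statistic at least as extreme as |t| = 0.7114 (two-sided, df = n − 2 = 25).

Decision rule: reject H₀ if p-value < α.
p-value = 0.4834 ≥ α = 0.10 → fail to reject H₀.

At α = 0.10 the data do not provide convincing evidence of a nonzero slope.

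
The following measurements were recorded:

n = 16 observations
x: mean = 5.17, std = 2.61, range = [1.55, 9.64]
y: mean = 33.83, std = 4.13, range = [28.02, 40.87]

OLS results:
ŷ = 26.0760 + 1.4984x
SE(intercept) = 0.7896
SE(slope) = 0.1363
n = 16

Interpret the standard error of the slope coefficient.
The slope 1.4984 is pinned down to within about ±0.1363 (one SE) by these data — relative uncertainty 9.1%, i.e. precise.

SE(β̂₁) = s / √Sxx, where s is the residual standard deviation and Sxx = Σ(x − x̄)². It is the yardstick for how far β̂₁ = 1.4984 could plausibly be from the true slope.

Relative precision:
- SE / |β̂₁| = 0.1363 / 1.4984 = 9.1%
- Rule of thumb (under 20%: precise; 20% to under 50%: moderately precise; 50% or more: imprecise) → precise

Link to the t-test: t = β̂₁ / SE(β̂₁) = 1.4984 / 0.1363 = 10.9934, the statistic for H₀: β₁ = 0.

What drives SE(β̂₁): larger n (here n = 16) → smaller SE.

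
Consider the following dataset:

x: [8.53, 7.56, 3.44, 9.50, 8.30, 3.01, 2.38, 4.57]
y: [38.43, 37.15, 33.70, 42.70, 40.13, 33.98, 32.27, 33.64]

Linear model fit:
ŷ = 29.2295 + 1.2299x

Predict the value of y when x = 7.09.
ŷ = 37.9495

x = 7.09 lies inside the observed range [2.38, 9.50], so the fitted equation applies directly:

ŷ = 29.2295 + 1.2299 × 7.09
ŷ = 29.2295 + 8.7200
ŷ = 37.9495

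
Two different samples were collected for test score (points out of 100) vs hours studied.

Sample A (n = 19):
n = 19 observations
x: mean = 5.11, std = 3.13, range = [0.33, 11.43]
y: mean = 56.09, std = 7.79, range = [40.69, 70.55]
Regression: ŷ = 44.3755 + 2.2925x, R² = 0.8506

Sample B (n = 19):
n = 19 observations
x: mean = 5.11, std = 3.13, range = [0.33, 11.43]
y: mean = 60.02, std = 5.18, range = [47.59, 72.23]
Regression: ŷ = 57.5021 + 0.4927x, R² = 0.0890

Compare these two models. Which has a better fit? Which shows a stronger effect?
Model A has the better fit (R² = 0.8506 vs 0.0890). Model A shows the stronger effect (|β₁| = 2.2925 vs 0.4927).

Model Comparison:

Which explains more variance? (R²)
- Model A: R² = 0.8506 → 85.06% of variance in test score explained
- Model B: R² = 0.0890 → 8.90% of variance in test score explained
- 0.8506 > 0.0890 → Model A has the better fit

Effect size (slope magnitude):
- Model A: β₁ = 2.2925 → predicted test score rises 2.2925 points per additional hour of study time
- Model B: β₁ = 0.4927 → predicted test score rises 0.4927 points per additional hour of study time
- |2.2925| > |0.4927| → Model A shows the stronger marginal effect

Notes:
- R² measures how tightly points cluster around the line; β₁ measures how steep the line is — they answer different questions.
- A better fit (higher R²) doesn't necessarily mean a more important relationship.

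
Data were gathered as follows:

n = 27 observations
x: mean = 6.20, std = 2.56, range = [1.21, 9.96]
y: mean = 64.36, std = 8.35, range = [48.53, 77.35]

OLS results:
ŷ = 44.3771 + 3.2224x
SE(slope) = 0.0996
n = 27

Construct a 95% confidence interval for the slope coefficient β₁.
The 95% CI for β₁ is (3.0173, 3.4275)

Confidence interval for the slope:

The 95% CI for β₁ is: β̂₁ ± t*(α/2, n-2) × SE(β̂₁)

Step 1: Find critical t-value
- Confidence level = 0.95
- Degrees of freedom = n - 2 = 27 - 2 = 25
- t*(α/2, 25) = 2.0595

Step 2: Calculate margin of error
Margin = 2.0595 × 0.0996 = 0.2051

Step 3: Construct interval
CI = 3.2224 ± 0.2051
CI = (3.0173, 3.4275)

Interpretation: We are 95% confident that the true slope β₁ lies between 3.0173 and 3.4275.
Since 0 is outside the interval, a two-sided test at α = 0.05 would reject H₀: β₁ = 0.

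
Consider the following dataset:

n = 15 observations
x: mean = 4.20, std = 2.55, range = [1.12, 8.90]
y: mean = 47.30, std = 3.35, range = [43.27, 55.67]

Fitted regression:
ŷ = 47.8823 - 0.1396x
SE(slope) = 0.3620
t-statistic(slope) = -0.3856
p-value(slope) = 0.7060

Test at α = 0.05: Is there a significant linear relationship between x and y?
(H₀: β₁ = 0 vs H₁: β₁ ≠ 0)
Since p-value = 0.7060 ≥ α = 0.05, fail to reject H₀ — the slope is not significantly different from 0.

Hypothesis test for the slope coefficient:

H₀: β₁ = 0 (no linear relationship)
H₁: β₁ ≠ 0 (linear relationship exists)

Test statistic: t = β̂₁ / SE(β̂₁) = -0.1396 / 0.3620 = -0.3856

p = 0.7060: how often a slope estimate this far from 0 (in SE units) would arise by chance if β₁ were truly 0.

Decision rule: reject H₀ if p-value < α.
p-value = 0.7060 ≥ α = 0.05 → fail to reject H₀.

Conclusion: the linear association between x and y is not significant at the 5% level.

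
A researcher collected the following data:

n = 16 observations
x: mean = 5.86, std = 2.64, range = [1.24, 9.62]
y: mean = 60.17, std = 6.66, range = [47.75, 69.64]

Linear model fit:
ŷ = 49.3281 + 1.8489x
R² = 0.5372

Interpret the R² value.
About 53.72% of the variability in y is accounted for by the regression on x (R² = 0.5372) — a moderate linear fit.

The coefficient of determination R² is the fraction of the total variation in y that the fitted line accounts for.

Here R² = 0.5372:
- Explained: 53.72% of the variation in y
- Unexplained (residual): 100% − 53.72% = 46.28%
- Rule of thumb (below 0.3 weak; 0.3 to below 0.7 moderate; 0.7 and above strong) → moderate

Equivalently, for simple linear regression R² = r², so |r| = √0.5372 ≈ 0.7329.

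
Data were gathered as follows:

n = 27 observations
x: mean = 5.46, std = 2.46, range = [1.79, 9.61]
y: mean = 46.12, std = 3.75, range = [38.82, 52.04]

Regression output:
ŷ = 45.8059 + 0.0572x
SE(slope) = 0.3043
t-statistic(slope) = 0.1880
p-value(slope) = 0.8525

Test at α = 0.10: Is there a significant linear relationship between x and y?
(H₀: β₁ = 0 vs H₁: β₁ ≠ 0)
Since p-value = 0.8525 ≥ α = 0.10, fail to reject H₀ — the slope is not significantly different from 0.

Hypothesis test for the slope coefficient:

H₀: β₁ = 0 (no linear relationship)
H₁: β₁ ≠ 0 (linear relationship exists)

Test statistic: t = β̂₁ / SE(β̂₁) = 0.0572 / 0.3043 = 0.1880

The p-value (0.8525) is the probability, under H₀, of a t-statistic at least as extreme as |t| = 0.1880 (two-sided, df = n − 2 = 25).

Decision rule: reject H₀ if p-value < α.
p-value = 0.8525 ≥ α = 0.10 → fail to reject H₀.

There is not sufficient evidence at the 10% significance level to conclude that a linear relationship exists between x and y.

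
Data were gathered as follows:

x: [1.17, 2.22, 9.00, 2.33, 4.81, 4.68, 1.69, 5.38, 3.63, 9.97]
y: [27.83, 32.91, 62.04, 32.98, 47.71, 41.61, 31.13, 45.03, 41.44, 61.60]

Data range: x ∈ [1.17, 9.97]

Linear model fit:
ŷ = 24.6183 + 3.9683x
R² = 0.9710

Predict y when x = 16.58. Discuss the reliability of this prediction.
ŷ = 90.4127, but this is extrapolation (above the data range [1.17, 9.97]) and may be unreliable.

Prediction calculation:
ŷ = 24.6183 + 3.9683 × 16.58
ŷ = 90.4127

Reliability:
- Data range: x ∈ [1.17, 9.97]
- Prediction point: x = 16.58 is 6.61 units above the observed range → this is EXTRAPOLATION, not interpolation

Why that matters here:
- The linear relationship may not hold outside the observed range
- There are no observations near this x to validate the fitted line there

Report the number if required, but flag clearly that it is an extrapolation.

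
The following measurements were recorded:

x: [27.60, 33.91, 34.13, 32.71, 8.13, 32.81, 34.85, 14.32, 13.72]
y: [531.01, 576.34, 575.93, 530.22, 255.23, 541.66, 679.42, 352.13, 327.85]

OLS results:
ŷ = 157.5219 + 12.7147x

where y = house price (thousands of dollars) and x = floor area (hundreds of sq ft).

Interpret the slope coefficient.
An increase of one hundred sq ft in floor area is associated with a 12.7147 thousand dollars increase in predicted house price.

The slope coefficient β₁ = 12.7147 represents the marginal effect of floor area on house price.

Interpretation:
- Floor area up by 1 hundred sq ft → predicted house price increases by 12.7147 thousand dollars
- This is a linear approximation: the same per-unit change is assumed across the whole observed x range
- The sign (+) gives the direction; the magnitude 12.7147 gives the size of the effect per hundred sq ft

The intercept β₀ = 157.5219 is the predicted house price when floor area = 0; since the smallest observed x is 8.13, this is an extrapolation and mainly anchors the line.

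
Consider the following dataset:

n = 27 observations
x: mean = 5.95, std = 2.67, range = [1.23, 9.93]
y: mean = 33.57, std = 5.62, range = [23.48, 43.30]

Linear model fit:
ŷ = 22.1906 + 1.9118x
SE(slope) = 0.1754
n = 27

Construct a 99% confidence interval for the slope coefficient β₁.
The 99% CI for β₁ is (1.4229, 2.4007)

Confidence interval for the slope:

The 99% CI for β₁ is: β̂₁ ± t*(α/2, n-2) × SE(β̂₁)

Step 1: Find critical t-value
- Confidence level = 0.99
- Degrees of freedom = n - 2 = 27 - 2 = 25
- t*(α/2, 25) = 2.7874

Step 2: Calculate margin of error
Margin = 2.7874 × 0.1754 = 0.4889

Step 3: Construct interval
CI = 1.9118 ± 0.4889
CI = (1.4229, 2.4007)

Interpretation: intervals built this way capture the true β₁ in 99% of repeated samples; here the plausible range for the per-unit effect of x on y is 1.4229 to 2.4007.
Since 0 is outside the interval, a two-sided test at α = 0.01 would reject H₀: β₁ = 0.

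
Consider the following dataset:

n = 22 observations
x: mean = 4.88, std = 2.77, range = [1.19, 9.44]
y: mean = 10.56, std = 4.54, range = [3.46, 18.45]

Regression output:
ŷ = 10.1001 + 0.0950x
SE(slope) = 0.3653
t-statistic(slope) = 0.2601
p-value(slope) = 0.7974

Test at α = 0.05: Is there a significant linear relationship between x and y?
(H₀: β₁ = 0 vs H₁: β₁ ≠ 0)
Fail to reject H₀: p-value = 0.7974 ≥ α = 0.05. The linear relationship is not significant at the 5% level.

Hypothesis test for the slope coefficient:

H₀: β₁ = 0 (no linear relationship)
H₁: β₁ ≠ 0 (linear relationship exists)

Test statistic: t = β̂₁ / SE(β̂₁) = 0.0950 / 0.3653 = 0.2601

p = 0.7974: how often a slope estimate this far from 0 (in SE units) would arise by chance if β₁ were truly 0.

Decision rule: reject H₀ if p-value < α.
p-value = 0.7974 ≥ α = 0.05 → fail to reject H₀.

There is not sufficient evidence at the 5% significance level to conclude that a linear relationship exists between x and y.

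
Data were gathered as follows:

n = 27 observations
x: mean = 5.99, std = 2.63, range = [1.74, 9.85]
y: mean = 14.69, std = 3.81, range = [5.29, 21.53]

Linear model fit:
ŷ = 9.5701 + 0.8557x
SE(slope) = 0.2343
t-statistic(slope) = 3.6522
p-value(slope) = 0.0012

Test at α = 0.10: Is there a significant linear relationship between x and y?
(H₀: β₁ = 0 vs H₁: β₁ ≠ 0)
Since p-value = 0.0012 < α = 0.10, reject H₀ — the slope is significantly different from 0.

Hypothesis test for the slope coefficient:

H₀: β₁ = 0 (no linear relationship)
H₁: β₁ ≠ 0 (linear relationship exists)

Test statistic: t = β̂₁ / SE(β̂₁) = 0.8557 / 0.2343 = 3.6522

The p-value (0.0012) is the probability, under H₀, of a t-statistic at least as extreme as |t| = 3.6522 (two-sided, df = n − 2 = 25).

Decision rule: reject H₀ if p-value < α.
p-value = 0.0012 < α = 0.10 → reject H₀.

At α = 0.10 the data do provide convincing evidence of a nonzero slope.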